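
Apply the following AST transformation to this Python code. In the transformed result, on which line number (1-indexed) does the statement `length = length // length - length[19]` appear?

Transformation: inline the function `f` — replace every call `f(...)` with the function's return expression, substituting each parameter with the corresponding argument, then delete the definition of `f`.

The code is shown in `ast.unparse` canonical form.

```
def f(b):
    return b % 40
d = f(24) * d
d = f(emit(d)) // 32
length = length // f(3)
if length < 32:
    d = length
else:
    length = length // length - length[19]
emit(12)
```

Transformed code:
d = 24 % 40 * d
d = emit(d) % 40 // 32
length = length // (3 % 40)
if length < 32:
    d = length
else:
    length = length // length - length[19]
emit(12)

7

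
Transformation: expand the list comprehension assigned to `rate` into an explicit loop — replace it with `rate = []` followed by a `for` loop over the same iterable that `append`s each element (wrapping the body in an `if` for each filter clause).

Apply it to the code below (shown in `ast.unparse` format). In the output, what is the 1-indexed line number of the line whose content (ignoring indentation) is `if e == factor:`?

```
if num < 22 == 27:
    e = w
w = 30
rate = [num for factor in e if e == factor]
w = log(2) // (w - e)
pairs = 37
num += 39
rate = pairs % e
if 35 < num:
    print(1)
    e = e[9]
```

6

Transformed code:
if num < 22 == 27:
    e = w
w = 30
rate = []
for factor in e:
    if e == factor:
        rate.append(num)
w = log(2) // (w - e)
pairs = 37
num += 39
rate = pairs % e
if 35 < num:
    print(1)
    e = e[9]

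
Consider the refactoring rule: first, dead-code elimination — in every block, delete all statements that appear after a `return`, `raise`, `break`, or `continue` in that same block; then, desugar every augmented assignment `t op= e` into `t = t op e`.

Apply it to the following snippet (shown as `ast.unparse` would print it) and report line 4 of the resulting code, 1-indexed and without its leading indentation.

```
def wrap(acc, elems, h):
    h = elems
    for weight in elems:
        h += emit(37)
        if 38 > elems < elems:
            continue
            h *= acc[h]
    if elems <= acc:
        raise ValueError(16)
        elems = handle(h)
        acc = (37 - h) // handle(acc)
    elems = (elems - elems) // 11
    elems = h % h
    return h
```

Transformed code:
def wrap(acc, elems, h):
    h = elems
    for weight in elems:
        h = h + emit(37)
        if 38 > elems < elems:
            continue
    if elems <= acc:
        raise ValueError(16)
    elems = (elems - elems) // 11
    elems = h % h
    return h

h = h + emit(37)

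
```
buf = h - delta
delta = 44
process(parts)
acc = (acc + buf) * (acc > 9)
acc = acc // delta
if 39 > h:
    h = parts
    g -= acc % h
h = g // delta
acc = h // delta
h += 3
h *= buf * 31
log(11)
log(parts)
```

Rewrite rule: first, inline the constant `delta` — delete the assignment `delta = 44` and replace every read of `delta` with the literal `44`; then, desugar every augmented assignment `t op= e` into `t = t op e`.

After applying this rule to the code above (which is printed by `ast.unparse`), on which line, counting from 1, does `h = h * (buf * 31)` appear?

11

Transformed code:
buf = h - 44
process(parts)
acc = (acc + buf) * (acc > 9)
acc = acc // 44
if 39 > h:
    h = parts
    g = g - acc % h
h = g // 44
acc = h // 44
h = h + 3
h = h * (buf * 31)
log(11)
log(parts)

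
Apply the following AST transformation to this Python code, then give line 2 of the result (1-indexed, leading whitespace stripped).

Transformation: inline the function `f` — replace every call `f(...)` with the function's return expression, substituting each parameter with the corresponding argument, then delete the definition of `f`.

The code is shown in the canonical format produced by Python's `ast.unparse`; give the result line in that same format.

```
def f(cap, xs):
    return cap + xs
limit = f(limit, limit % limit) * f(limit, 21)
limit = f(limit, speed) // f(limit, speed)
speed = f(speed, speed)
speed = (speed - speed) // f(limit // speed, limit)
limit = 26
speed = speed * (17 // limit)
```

Transformed code:
limit = (limit + limit % limit) * (limit + 21)
limit = (limit + speed) // (limit + speed)
speed = speed + speed
speed = (speed - speed) // (limit // speed + limit)
limit = 26
speed = speed * (17 // limit)

limit = (limit + speed) // (limit + speed)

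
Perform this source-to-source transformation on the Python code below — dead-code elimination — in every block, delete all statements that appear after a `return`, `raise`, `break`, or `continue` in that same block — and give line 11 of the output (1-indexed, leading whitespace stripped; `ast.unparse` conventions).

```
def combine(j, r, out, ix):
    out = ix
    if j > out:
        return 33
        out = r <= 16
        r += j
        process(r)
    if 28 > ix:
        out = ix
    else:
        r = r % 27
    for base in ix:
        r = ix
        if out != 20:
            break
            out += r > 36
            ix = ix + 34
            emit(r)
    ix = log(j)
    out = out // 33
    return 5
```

if out != 20:

Transformed code:
def combine(j, r, out, ix):
    out = ix
    if j > out:
        return 33
    if 28 > ix:
        out = ix
    else:
        r = r % 27
    for base in ix:
        r = ix
        if out != 20:
            break
    ix = log(j)
    out = out // 33
    return 5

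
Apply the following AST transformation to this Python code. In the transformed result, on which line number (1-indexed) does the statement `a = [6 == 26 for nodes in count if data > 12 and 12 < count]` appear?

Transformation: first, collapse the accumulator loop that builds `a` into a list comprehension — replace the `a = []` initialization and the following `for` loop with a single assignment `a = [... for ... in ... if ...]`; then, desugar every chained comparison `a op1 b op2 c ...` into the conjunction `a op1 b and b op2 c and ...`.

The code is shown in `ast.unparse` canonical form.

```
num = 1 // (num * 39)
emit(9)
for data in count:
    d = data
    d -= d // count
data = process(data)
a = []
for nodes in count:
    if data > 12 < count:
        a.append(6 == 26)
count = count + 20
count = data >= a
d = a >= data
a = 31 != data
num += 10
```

7

Transformed code:
num = 1 // (num * 39)
emit(9)
for data in count:
    d = data
    d -= d // count
data = process(data)
a = [6 == 26 for nodes in count if data > 12 and 12 < count]
count = count + 20
count = data >= a
d = a >= data
a = 31 != data
num += 10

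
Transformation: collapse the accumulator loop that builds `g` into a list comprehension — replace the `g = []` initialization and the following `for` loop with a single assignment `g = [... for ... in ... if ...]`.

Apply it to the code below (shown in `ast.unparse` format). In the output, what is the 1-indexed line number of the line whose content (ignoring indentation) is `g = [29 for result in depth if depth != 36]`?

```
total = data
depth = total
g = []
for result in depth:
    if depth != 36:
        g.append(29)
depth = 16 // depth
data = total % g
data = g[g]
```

3

Transformed code:
total = data
depth = total
g = [29 for result in depth if depth != 36]
depth = 16 // depth
data = total % g
data = g[g]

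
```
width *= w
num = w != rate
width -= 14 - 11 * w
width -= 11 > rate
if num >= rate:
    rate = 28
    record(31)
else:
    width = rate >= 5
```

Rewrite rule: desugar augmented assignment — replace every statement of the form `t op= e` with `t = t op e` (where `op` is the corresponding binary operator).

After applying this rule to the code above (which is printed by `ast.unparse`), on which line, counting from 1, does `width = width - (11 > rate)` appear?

Transformed code:
width = width * w
num = w != rate
width = width - (14 - 11 * w)
width = width - (11 > rate)
if num >= rate:
    rate = 28
    record(31)
else:
    width = rate >= 5

4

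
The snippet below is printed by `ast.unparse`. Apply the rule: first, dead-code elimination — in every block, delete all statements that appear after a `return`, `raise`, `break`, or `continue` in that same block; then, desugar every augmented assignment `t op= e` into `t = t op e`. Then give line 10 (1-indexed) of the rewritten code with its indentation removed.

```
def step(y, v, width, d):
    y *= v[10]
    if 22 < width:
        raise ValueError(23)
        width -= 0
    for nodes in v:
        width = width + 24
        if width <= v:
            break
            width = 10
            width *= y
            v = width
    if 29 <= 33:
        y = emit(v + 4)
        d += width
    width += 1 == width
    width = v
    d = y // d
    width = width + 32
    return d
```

Transformed code:
def step(y, v, width, d):
    y = y * v[10]
    if 22 < width:
        raise ValueError(23)
    for nodes in v:
        width = width + 24
        if width <= v:
            break
    if 29 <= 33:
        y = emit(v + 4)
        d = d + width
    width = width + (1 == width)
    width = v
    d = y // d
    width = width + 32
    return d

y = emit(v + 4)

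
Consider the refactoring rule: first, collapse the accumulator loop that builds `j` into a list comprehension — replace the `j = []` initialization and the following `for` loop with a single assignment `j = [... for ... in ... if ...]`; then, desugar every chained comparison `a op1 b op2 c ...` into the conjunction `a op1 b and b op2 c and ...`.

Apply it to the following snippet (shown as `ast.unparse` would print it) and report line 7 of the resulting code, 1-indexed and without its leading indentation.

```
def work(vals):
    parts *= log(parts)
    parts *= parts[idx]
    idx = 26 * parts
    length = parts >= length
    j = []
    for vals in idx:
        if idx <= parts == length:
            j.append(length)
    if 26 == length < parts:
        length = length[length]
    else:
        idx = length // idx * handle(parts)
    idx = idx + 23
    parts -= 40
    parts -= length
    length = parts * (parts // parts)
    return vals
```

if 26 == length and length < parts:

Transformed code:
def work(vals):
    parts *= log(parts)
    parts *= parts[idx]
    idx = 26 * parts
    length = parts >= length
    j = [length for vals in idx if idx <= parts and parts == length]
    if 26 == length and length < parts:
        length = length[length]
    else:
        idx = length // idx * handle(parts)
    idx = idx + 23
    parts -= 40
    parts -= length
    length = parts * (parts // parts)
    return vals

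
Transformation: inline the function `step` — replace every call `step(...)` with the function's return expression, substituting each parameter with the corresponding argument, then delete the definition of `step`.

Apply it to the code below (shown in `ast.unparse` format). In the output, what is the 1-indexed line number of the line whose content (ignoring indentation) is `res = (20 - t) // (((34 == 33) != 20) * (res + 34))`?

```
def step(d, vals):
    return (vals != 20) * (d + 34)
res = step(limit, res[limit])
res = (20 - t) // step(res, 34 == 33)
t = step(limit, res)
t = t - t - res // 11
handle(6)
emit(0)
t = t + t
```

2

Transformed code:
res = (res[limit] != 20) * (limit + 34)
res = (20 - t) // (((34 == 33) != 20) * (res + 34))
t = (res != 20) * (limit + 34)
t = t - t - res // 11
handle(6)
emit(0)
t = t + t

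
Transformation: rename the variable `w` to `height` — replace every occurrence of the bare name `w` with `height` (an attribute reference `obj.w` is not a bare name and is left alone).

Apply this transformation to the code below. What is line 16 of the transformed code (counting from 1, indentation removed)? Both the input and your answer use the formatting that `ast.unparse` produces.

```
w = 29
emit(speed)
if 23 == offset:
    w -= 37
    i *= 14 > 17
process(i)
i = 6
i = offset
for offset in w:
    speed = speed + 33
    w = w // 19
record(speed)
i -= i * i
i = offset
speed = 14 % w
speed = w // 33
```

Transformed code:
height = 29
emit(speed)
if 23 == offset:
    height -= 37
    i *= 14 > 17
process(i)
i = 6
i = offset
for offset in height:
    speed = speed + 33
    height = height // 19
record(speed)
i -= i * i
i = offset
speed = 14 % height
speed = height // 33

speed = height // 33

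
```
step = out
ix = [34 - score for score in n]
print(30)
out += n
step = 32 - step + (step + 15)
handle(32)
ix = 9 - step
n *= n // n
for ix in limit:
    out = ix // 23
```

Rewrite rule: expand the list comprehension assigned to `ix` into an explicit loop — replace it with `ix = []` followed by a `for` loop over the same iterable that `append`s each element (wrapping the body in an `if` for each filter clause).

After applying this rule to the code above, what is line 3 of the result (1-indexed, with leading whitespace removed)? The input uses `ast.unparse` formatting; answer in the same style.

Transformed code:
step = out
ix = []
for score in n:
    ix.append(34 - score)
print(30)
out += n
step = 32 - step + (step + 15)
handle(32)
ix = 9 - step
n *= n // n
for ix in limit:
    out = ix // 23

for score in n:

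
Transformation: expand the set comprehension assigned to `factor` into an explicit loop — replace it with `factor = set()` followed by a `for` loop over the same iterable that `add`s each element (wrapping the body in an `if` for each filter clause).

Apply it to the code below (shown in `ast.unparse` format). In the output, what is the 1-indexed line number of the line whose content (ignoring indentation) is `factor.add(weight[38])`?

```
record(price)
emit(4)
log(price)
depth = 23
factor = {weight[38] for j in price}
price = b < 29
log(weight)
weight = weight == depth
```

Transformed code:
record(price)
emit(4)
log(price)
depth = 23
factor = set()
for j in price:
    factor.add(weight[38])
price = b < 29
log(weight)
weight = weight == depth

7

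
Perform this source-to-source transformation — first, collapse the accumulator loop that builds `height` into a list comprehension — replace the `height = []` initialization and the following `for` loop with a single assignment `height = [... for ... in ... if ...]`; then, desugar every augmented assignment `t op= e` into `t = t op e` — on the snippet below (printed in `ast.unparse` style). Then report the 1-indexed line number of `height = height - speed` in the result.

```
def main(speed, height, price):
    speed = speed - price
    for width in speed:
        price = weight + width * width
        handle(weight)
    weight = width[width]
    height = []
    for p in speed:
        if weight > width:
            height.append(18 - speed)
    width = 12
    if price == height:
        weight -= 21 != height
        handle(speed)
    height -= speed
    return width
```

Transformed code:
def main(speed, height, price):
    speed = speed - price
    for width in speed:
        price = weight + width * width
        handle(weight)
    weight = width[width]
    height = [18 - speed for p in speed if weight > width]
    width = 12
    if price == height:
        weight = weight - (21 != height)
        handle(speed)
    height = height - speed
    return width

12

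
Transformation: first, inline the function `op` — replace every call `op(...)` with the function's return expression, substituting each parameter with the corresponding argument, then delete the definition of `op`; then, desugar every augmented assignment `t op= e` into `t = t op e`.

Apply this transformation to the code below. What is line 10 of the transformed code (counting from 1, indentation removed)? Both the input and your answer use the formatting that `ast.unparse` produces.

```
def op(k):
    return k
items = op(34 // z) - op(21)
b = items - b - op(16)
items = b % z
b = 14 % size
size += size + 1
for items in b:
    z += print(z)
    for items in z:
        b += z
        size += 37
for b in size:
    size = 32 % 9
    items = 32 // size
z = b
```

size = size + 37

Transformed code:
items = 34 // z - 21
b = items - b - 16
items = b % z
b = 14 % size
size = size + (size + 1)
for items in b:
    z = z + print(z)
    for items in z:
        b = b + z
        size = size + 37
for b in size:
    size = 32 % 9
    items = 32 // size
z = b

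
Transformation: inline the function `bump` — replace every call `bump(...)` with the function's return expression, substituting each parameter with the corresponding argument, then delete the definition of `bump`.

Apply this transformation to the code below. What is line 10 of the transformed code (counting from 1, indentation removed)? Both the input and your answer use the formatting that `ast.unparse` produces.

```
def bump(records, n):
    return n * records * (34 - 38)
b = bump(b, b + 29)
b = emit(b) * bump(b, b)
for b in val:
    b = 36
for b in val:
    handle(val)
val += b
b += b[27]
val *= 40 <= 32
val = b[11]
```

val = b[11]

Transformed code:
b = (b + 29) * b * (34 - 38)
b = emit(b) * (b * b * (34 - 38))
for b in val:
    b = 36
for b in val:
    handle(val)
val += b
b += b[27]
val *= 40 <= 32
val = b[11]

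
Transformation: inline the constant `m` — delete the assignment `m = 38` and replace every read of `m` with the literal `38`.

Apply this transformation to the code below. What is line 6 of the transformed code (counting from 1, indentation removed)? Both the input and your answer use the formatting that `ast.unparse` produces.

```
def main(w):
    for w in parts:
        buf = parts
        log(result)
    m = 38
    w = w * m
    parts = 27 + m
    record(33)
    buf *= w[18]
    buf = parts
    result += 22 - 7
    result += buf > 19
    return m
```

Transformed code:
def main(w):
    for w in parts:
        buf = parts
        log(result)
    w = w * 38
    parts = 27 + 38
    record(33)
    buf *= w[18]
    buf = parts
    result += 22 - 7
    result += buf > 19
    return 38

parts = 27 + 38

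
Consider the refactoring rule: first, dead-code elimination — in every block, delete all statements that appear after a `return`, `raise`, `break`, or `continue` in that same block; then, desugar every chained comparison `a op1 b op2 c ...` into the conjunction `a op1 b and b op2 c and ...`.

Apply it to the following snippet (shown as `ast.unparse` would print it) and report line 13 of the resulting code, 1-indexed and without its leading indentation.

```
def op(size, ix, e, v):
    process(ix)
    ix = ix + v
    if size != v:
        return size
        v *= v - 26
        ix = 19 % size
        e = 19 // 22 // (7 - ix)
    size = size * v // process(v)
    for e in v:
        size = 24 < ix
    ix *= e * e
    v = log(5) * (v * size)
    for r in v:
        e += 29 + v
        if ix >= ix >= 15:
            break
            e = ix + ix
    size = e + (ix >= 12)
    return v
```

if ix >= ix and ix >= 15:

Transformed code:
def op(size, ix, e, v):
    process(ix)
    ix = ix + v
    if size != v:
        return size
    size = size * v // process(v)
    for e in v:
        size = 24 < ix
    ix *= e * e
    v = log(5) * (v * size)
    for r in v:
        e += 29 + v
        if ix >= ix and ix >= 15:
            break
    size = e + (ix >= 12)
    return v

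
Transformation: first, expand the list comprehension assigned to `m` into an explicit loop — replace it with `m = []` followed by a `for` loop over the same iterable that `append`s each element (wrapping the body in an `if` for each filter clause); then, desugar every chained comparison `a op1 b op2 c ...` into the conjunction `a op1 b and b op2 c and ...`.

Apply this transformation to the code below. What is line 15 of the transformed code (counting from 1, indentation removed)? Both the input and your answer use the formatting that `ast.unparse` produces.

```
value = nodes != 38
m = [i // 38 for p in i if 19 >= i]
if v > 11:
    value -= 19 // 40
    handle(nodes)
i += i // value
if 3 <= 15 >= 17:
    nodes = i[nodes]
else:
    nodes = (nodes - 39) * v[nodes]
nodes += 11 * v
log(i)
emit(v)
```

Transformed code:
value = nodes != 38
m = []
for p in i:
    if 19 >= i:
        m.append(i // 38)
if v > 11:
    value -= 19 // 40
    handle(nodes)
i += i // value
if 3 <= 15 and 15 >= 17:
    nodes = i[nodes]
else:
    nodes = (nodes - 39) * v[nodes]
nodes += 11 * v
log(i)
emit(v)

log(i)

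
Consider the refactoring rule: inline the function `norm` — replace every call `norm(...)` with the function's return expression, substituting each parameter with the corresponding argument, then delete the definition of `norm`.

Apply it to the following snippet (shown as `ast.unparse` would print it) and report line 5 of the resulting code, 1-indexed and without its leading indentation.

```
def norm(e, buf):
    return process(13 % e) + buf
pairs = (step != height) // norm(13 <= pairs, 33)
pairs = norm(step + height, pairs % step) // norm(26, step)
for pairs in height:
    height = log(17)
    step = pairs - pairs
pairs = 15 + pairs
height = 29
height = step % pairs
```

Transformed code:
pairs = (step != height) // (process(13 % (13 <= pairs)) + 33)
pairs = (process(13 % (step + height)) + pairs % step) // (process(13 % 26) + step)
for pairs in height:
    height = log(17)
    step = pairs - pairs
pairs = 15 + pairs
height = 29
height = step % pairs

step = pairs - pairs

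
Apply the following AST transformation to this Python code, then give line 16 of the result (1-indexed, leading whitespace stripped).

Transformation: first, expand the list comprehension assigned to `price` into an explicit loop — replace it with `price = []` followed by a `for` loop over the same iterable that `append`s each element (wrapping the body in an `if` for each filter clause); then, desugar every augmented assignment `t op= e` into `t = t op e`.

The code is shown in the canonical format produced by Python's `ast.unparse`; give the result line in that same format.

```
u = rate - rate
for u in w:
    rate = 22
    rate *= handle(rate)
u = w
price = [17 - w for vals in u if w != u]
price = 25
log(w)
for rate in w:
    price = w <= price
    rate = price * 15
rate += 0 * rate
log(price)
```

log(price)

Transformed code:
u = rate - rate
for u in w:
    rate = 22
    rate = rate * handle(rate)
u = w
price = []
for vals in u:
    if w != u:
        price.append(17 - w)
price = 25
log(w)
for rate in w:
    price = w <= price
    rate = price * 15
rate = rate + 0 * rate
log(price)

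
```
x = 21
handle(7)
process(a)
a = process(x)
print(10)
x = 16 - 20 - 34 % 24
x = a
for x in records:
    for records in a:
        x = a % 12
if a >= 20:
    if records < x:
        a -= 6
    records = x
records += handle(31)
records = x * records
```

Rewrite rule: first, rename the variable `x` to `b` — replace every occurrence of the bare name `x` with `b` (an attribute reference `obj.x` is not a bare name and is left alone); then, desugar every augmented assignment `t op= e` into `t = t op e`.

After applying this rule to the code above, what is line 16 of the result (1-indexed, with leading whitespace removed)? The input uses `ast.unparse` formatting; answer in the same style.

records = b * records

Transformed code:
b = 21
handle(7)
process(a)
a = process(b)
print(10)
b = 16 - 20 - 34 % 24
b = a
for b in records:
    for records in a:
        b = a % 12
if a >= 20:
    if records < b:
        a = a - 6
    records = b
records = records + handle(31)
records = b * records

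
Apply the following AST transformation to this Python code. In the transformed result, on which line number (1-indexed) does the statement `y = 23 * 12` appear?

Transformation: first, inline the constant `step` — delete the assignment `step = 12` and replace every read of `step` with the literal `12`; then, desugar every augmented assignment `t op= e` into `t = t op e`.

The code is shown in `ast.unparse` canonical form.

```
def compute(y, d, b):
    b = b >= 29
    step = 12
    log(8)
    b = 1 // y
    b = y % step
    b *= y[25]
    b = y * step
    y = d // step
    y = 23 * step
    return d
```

9

Transformed code:
def compute(y, d, b):
    b = b >= 29
    log(8)
    b = 1 // y
    b = y % 12
    b = b * y[25]
    b = y * 12
    y = d // 12
    y = 23 * 12
    return d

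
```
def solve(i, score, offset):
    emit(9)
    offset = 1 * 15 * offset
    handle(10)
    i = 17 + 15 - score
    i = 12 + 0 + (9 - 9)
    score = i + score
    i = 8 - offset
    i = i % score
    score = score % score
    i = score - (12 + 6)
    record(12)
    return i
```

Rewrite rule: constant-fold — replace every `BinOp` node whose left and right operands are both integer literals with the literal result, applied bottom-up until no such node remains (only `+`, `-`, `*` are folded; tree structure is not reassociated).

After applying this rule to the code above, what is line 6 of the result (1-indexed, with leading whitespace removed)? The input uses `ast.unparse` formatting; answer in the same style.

i = 12

Transformed code:
def solve(i, score, offset):
    emit(9)
    offset = 15 * offset
    handle(10)
    i = 32 - score
    i = 12
    score = i + score
    i = 8 - offset
    i = i % score
    score = score % score
    i = score - 18
    record(12)
    return i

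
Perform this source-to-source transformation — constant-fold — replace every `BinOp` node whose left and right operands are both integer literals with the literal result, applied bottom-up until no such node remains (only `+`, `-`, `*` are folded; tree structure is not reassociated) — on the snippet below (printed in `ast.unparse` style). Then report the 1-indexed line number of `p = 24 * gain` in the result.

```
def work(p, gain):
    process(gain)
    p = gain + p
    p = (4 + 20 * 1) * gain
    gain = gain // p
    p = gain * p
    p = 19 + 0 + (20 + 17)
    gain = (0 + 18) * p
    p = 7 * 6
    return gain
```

4

Transformed code:
def work(p, gain):
    process(gain)
    p = gain + p
    p = 24 * gain
    gain = gain // p
    p = gain * p
    p = 56
    gain = 18 * p
    p = 42
    return gain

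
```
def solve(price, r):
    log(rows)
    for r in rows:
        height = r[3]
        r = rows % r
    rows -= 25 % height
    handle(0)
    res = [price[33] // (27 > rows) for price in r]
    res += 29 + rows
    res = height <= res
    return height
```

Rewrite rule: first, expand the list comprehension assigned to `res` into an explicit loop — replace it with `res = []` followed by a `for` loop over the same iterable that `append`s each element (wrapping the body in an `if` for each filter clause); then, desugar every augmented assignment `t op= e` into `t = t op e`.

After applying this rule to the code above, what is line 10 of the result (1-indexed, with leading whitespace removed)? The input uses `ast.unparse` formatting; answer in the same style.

res.append(price[33] // (27 > rows))

Transformed code:
def solve(price, r):
    log(rows)
    for r in rows:
        height = r[3]
        r = rows % r
    rows = rows - 25 % height
    handle(0)
    res = []
    for price in r:
        res.append(price[33] // (27 > rows))
    res = res + (29 + rows)
    res = height <= res
    return height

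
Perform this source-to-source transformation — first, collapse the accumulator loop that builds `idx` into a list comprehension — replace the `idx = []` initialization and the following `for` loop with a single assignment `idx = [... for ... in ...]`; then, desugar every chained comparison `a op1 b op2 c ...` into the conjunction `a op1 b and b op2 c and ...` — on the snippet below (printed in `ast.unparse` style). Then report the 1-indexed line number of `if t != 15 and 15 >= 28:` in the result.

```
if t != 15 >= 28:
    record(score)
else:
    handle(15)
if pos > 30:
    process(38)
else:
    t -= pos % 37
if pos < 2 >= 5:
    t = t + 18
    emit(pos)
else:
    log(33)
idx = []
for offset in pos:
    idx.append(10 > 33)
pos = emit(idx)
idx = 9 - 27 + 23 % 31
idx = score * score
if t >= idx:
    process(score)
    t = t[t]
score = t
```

1

Transformed code:
if t != 15 and 15 >= 28:
    record(score)
else:
    handle(15)
if pos > 30:
    process(38)
else:
    t -= pos % 37
if pos < 2 and 2 >= 5:
    t = t + 18
    emit(pos)
else:
    log(33)
idx = [10 > 33 for offset in pos]
pos = emit(idx)
idx = 9 - 27 + 23 % 31
idx = score * score
if t >= idx:
    process(score)
    t = t[t]
score = t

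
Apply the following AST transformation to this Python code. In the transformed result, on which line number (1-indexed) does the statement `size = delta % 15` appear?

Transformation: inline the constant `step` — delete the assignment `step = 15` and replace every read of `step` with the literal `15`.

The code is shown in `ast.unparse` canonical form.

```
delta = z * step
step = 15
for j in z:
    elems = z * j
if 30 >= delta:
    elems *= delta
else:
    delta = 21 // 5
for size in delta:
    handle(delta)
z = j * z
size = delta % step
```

11

Transformed code:
delta = z * 15
for j in z:
    elems = z * j
if 30 >= delta:
    elems *= delta
else:
    delta = 21 // 5
for size in delta:
    handle(delta)
z = j * z
size = delta % 15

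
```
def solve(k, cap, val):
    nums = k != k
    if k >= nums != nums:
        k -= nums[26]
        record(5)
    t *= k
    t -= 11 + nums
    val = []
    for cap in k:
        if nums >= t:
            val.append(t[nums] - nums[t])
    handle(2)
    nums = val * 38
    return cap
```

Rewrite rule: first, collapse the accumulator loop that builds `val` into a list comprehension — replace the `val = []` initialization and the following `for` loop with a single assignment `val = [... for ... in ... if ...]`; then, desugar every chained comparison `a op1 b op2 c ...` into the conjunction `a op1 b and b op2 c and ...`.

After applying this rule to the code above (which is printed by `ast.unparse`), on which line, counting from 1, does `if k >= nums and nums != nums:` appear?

3

Transformed code:
def solve(k, cap, val):
    nums = k != k
    if k >= nums and nums != nums:
        k -= nums[26]
        record(5)
    t *= k
    t -= 11 + nums
    val = [t[nums] - nums[t] for cap in k if nums >= t]
    handle(2)
    nums = val * 38
    return cap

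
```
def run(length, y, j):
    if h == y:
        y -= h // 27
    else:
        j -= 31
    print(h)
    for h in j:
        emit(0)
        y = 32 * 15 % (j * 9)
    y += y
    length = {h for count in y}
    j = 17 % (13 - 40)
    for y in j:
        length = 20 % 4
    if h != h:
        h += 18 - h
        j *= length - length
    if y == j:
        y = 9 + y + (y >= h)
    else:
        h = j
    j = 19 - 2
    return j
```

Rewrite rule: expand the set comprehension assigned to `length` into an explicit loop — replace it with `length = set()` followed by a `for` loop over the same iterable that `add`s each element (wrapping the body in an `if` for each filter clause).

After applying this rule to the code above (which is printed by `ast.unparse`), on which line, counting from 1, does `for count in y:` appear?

12

Transformed code:
def run(length, y, j):
    if h == y:
        y -= h // 27
    else:
        j -= 31
    print(h)
    for h in j:
        emit(0)
        y = 32 * 15 % (j * 9)
    y += y
    length = set()
    for count in y:
        length.add(h)
    j = 17 % (13 - 40)
    for y in j:
        length = 20 % 4
    if h != h:
        h += 18 - h
        j *= length - length
    if y == j:
        y = 9 + y + (y >= h)
    else:
        h = j
    j = 19 - 2
    return j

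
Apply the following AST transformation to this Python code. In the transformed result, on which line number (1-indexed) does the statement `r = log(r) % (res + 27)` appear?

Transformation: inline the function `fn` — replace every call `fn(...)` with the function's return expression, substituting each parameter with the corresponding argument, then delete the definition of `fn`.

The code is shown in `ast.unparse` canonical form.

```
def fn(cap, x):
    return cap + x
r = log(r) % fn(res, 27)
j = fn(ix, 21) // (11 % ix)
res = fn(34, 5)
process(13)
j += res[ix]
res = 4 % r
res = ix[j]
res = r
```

1

Transformed code:
r = log(r) % (res + 27)
j = (ix + 21) // (11 % ix)
res = 34 + 5
process(13)
j += res[ix]
res = 4 % r
res = ix[j]
res = r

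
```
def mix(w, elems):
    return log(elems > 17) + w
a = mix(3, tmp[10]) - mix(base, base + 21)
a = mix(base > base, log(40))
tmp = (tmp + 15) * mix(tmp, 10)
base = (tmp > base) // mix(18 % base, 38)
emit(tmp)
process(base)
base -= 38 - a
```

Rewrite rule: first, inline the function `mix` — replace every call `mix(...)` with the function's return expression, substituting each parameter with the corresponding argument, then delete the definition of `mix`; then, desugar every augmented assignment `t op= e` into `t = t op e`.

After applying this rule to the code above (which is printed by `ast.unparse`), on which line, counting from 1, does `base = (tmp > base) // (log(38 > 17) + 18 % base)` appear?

Transformed code:
a = log(tmp[10] > 17) + 3 - (log(base + 21 > 17) + base)
a = log(log(40) > 17) + (base > base)
tmp = (tmp + 15) * (log(10 > 17) + tmp)
base = (tmp > base) // (log(38 > 17) + 18 % base)
emit(tmp)
process(base)
base = base - (38 - a)

4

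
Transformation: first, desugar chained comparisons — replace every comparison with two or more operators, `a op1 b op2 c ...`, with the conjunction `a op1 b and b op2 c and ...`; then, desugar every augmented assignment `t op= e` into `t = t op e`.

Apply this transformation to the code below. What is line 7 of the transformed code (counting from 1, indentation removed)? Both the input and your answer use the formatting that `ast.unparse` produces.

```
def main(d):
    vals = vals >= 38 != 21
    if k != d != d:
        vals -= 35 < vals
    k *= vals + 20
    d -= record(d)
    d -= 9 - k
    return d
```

Transformed code:
def main(d):
    vals = vals >= 38 and 38 != 21
    if k != d and d != d:
        vals = vals - (35 < vals)
    k = k * (vals + 20)
    d = d - record(d)
    d = d - (9 - k)
    return d

d = d - (9 - k)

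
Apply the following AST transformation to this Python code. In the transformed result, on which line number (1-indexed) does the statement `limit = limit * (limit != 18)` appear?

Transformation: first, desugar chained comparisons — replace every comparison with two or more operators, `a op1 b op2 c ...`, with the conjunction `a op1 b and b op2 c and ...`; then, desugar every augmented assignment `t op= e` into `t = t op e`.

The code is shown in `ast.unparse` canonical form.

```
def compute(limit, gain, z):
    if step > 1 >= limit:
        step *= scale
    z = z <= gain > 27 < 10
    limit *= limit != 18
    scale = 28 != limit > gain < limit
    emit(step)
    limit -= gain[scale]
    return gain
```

Transformed code:
def compute(limit, gain, z):
    if step > 1 and 1 >= limit:
        step = step * scale
    z = z <= gain and gain > 27 and (27 < 10)
    limit = limit * (limit != 18)
    scale = 28 != limit and limit > gain and (gain < limit)
    emit(step)
    limit = limit - gain[scale]
    return gain

5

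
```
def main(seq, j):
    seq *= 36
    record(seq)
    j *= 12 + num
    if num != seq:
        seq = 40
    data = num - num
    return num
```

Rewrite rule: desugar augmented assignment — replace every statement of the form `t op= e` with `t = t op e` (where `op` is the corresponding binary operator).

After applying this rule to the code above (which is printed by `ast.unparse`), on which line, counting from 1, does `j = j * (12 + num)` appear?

Transformed code:
def main(seq, j):
    seq = seq * 36
    record(seq)
    j = j * (12 + num)
    if num != seq:
        seq = 40
    data = num - num
    return num

4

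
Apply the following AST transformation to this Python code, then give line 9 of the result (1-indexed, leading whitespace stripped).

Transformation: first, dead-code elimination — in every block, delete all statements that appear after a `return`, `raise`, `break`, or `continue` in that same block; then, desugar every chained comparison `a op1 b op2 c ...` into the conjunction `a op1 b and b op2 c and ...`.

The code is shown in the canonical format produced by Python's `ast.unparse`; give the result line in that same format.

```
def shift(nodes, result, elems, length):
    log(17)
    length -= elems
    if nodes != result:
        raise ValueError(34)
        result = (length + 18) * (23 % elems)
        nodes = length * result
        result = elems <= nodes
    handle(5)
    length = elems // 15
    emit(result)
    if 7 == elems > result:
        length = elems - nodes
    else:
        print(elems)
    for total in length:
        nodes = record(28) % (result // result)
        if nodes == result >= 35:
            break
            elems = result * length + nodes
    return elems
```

Transformed code:
def shift(nodes, result, elems, length):
    log(17)
    length -= elems
    if nodes != result:
        raise ValueError(34)
    handle(5)
    length = elems // 15
    emit(result)
    if 7 == elems and elems > result:
        length = elems - nodes
    else:
        print(elems)
    for total in length:
        nodes = record(28) % (result // result)
        if nodes == result and result >= 35:
            break
    return elems

if 7 == elems and elems > result:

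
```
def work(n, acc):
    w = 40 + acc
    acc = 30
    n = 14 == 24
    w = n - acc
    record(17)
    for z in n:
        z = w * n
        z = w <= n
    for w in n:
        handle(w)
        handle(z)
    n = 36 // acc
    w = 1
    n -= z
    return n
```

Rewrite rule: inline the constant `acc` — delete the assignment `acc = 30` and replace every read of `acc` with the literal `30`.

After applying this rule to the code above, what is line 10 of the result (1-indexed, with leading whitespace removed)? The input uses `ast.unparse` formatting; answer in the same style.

Transformed code:
def work(n, acc):
    w = 40 + 30
    n = 14 == 24
    w = n - 30
    record(17)
    for z in n:
        z = w * n
        z = w <= n
    for w in n:
        handle(w)
        handle(z)
    n = 36 // 30
    w = 1
    n -= z
    return n

handle(w)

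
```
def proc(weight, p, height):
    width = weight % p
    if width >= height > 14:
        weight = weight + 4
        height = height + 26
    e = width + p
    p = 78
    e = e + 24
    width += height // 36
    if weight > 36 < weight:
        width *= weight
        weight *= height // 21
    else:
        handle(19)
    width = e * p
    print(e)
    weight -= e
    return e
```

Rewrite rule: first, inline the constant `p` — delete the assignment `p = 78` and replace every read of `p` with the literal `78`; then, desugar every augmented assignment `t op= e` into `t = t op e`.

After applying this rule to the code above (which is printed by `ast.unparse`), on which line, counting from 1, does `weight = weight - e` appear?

16

Transformed code:
def proc(weight, p, height):
    width = weight % 78
    if width >= height > 14:
        weight = weight + 4
        height = height + 26
    e = width + 78
    e = e + 24
    width = width + height // 36
    if weight > 36 < weight:
        width = width * weight
        weight = weight * (height // 21)
    else:
        handle(19)
    width = e * 78
    print(e)
    weight = weight - e
    return e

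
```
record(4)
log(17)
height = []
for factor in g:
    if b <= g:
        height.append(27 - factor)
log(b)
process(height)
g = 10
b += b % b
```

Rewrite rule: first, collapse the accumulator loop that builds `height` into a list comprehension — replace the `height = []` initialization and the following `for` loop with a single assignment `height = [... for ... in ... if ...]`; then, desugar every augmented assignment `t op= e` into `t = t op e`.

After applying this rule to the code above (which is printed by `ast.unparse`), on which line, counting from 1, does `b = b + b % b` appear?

Transformed code:
record(4)
log(17)
height = [27 - factor for factor in g if b <= g]
log(b)
process(height)
g = 10
b = b + b % b

7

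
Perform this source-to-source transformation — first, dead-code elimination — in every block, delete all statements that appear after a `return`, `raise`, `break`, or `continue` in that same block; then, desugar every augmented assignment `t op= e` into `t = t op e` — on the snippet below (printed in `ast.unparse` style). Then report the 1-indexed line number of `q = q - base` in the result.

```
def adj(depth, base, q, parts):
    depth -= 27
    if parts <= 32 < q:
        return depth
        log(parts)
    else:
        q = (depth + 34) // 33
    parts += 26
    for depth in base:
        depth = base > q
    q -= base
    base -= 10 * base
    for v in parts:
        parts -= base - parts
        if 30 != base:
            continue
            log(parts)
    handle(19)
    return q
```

Transformed code:
def adj(depth, base, q, parts):
    depth = depth - 27
    if parts <= 32 < q:
        return depth
    else:
        q = (depth + 34) // 33
    parts = parts + 26
    for depth in base:
        depth = base > q
    q = q - base
    base = base - 10 * base
    for v in parts:
        parts = parts - (base - parts)
        if 30 != base:
            continue
    handle(19)
    return q

10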